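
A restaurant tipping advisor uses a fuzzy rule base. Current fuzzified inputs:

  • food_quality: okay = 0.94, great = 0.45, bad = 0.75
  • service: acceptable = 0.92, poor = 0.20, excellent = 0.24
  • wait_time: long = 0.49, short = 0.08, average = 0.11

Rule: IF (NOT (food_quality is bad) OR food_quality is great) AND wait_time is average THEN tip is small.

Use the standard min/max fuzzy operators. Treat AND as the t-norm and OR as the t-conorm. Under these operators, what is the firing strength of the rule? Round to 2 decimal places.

0.11

firing strength: (¬bad=1−0.75=0.25 OR great=0.45) = 0.45; AND[min(a, b)] with average=0.11 → w = 0.11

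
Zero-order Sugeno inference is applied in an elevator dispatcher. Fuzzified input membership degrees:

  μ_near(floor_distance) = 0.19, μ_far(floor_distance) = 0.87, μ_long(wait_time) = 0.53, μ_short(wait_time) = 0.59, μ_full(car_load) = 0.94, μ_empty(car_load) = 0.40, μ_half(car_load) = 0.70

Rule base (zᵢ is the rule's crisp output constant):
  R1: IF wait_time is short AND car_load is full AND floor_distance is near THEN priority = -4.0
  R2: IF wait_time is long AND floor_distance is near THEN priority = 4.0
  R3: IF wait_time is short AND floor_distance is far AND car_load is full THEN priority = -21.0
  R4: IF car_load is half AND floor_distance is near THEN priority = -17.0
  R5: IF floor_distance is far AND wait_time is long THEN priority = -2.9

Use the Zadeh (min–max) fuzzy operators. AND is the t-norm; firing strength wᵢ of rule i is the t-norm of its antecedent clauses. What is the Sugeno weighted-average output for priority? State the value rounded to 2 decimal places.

R1 (z=-4.0): short=0.59, full=0.94, near=0.19; AND[min(a, b)] → w = 0.19
R2 (z=4.0): long=0.53, near=0.19; AND[min(a, b)] → w = 0.19
R3 (z=-21.0): short=0.59, far=0.87, full=0.94; AND[min(a, b)] → w = 0.59
R4 (z=-17.0): half=0.70, near=0.19; AND[min(a, b)] → w = 0.19
R5 (z=-2.9): far=0.87, long=0.53; AND[min(a, b)] → w = 0.53
Weighted average = (0.19·-4.0 + 0.19·4.0 + 0.59·-21.0 + 0.19·-17.0 + 0.53·-2.9) / (0.19 + 0.19 + 0.59 + 0.19 + 0.53)
  = -17.1570 / 1.6900 = -10.15

-10.15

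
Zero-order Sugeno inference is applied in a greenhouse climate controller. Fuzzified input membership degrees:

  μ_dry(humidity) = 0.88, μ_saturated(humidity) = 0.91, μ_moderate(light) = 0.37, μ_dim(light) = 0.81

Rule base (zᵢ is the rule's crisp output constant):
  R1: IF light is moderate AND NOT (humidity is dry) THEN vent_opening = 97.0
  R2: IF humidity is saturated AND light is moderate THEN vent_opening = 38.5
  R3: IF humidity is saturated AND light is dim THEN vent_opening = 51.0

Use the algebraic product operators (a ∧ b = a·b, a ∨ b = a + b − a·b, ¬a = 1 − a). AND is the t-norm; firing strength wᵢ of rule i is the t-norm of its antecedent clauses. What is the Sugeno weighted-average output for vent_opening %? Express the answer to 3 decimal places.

49.063

R1 (z=97.0): moderate=0.37, ¬dry=1−0.88=0.12; AND[a·b] → w = 0.0444
R2 (z=38.5): saturated=0.91, moderate=0.37; AND[a·b] → w = 0.3367
R3 (z=51.0): saturated=0.91, dim=0.81; AND[a·b] → w = 0.7371
Weighted average = (0.0444·97.0 + 0.3367·38.5 + 0.7371·51.0) / (0.0444 + 0.3367 + 0.7371)
  = 54.8619 / 1.1182 = 49.063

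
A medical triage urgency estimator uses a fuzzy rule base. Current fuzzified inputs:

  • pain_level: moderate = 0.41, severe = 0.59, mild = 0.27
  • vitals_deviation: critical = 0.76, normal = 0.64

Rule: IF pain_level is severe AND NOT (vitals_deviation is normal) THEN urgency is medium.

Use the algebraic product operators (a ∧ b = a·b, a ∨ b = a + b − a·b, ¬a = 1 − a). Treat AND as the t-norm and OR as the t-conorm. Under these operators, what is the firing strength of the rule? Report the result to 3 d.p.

firing strength: severe=0.59, ¬normal=1−0.64=0.36; AND[a·b] → w = 0.2124

0.212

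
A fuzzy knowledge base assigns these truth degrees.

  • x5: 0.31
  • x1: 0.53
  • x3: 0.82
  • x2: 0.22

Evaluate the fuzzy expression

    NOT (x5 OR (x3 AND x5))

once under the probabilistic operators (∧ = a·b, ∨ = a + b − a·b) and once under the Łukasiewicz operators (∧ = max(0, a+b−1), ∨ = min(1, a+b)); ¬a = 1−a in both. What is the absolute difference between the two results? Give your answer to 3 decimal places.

0.045

Under probabilistic:
  x3 AND x5 = a·b on (0.8200, 0.3100) = 0.2542
  x5 OR (x3 AND x5) = a + b − a·b on (0.3100, 0.2542) = 0.4854
  NOT (x5 OR (x3 AND x5)) = 1 − 0.4854 = 0.5146
  → value = 0.5146
Under Łukasiewicz:
  x3 AND x5 = max(0, a+b−1) on (0.82, 0.31) = 0.13
  x5 OR (x3 AND x5) = min(1, a+b) on (0.31, 0.13) = 0.44
  NOT (x5 OR (x3 AND x5)) = 1 − 0.44 = 0.56
  → value = 0.5600
|0.5146 − 0.5600| = 0.045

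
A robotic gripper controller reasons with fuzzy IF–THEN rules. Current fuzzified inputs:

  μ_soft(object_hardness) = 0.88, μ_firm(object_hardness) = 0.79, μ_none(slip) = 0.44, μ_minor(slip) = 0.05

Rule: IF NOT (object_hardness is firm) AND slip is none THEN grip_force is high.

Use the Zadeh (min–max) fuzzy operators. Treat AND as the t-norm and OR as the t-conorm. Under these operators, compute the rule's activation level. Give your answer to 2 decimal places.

0.21

firing strength: ¬firm=1−0.79=0.21, none=0.44; AND[min(a, b)] → w = 0.21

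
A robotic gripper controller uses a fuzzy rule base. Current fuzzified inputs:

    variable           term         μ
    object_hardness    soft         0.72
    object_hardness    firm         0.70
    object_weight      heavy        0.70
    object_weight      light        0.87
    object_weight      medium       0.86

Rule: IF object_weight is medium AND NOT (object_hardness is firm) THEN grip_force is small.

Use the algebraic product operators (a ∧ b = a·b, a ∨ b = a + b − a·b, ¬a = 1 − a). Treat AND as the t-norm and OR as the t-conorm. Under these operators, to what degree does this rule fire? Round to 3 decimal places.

0.258

firing strength: medium=0.86, ¬firm=1−0.70=0.30; AND[a·b] → w = 0.2580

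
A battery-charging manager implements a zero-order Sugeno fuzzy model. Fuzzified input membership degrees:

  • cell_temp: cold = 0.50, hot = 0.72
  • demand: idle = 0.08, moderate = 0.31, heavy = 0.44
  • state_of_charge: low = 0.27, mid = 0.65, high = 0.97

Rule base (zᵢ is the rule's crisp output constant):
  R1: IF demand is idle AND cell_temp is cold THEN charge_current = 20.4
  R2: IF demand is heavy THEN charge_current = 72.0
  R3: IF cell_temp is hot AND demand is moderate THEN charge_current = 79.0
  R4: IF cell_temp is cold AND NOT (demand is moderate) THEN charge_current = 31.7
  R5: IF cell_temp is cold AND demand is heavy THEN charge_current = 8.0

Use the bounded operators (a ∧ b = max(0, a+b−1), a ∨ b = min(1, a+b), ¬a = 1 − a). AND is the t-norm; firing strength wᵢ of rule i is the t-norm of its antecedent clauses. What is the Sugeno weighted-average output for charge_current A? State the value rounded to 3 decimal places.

60.717

R1 (z=20.4): idle=0.08, cold=0.50; AND[max(0, a+b−1)] → w = 0.00
R2 (z=72.0): heavy=0.44 → w = 0.44
R3 (z=79.0): hot=0.72, moderate=0.31; AND[max(0, a+b−1)] → w = 0.03
R4 (z=31.7): cold=0.50, ¬moderate=1−0.31=0.69; AND[max(0, a+b−1)] → w = 0.19
R5 (z=8.0): cold=0.50, heavy=0.44; AND[max(0, a+b−1)] → w = 0.00
Weighted average = (0.00·20.4 + 0.44·72.0 + 0.03·79.0 + 0.19·31.7 + 0.00·8.0) / (0.00 + 0.44 + 0.03 + 0.19 + 0.00)
  = 40.0730 / 0.6600 = 60.717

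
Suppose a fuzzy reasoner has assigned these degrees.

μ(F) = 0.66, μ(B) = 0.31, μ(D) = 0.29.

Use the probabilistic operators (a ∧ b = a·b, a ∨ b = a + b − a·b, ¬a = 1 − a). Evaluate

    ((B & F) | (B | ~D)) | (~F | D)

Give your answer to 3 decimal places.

0.925

B & F = a·b on (0.3100, 0.6600) = 0.2046
~D = 1 − 0.2900 = 0.7100
B | ~D = a + b − a·b on (0.3100, 0.7100) = 0.7999
(B & F) | (B | ~D) = a + b − a·b on (0.2046, 0.7999) = 0.8408
~F = 1 − 0.6600 = 0.3400
~F | D = a + b − a·b on (0.3400, 0.2900) = 0.5314
((B & F) | (B | ~D)) | (~F | D) = a + b − a·b on (0.8408, 0.5314) = 0.9254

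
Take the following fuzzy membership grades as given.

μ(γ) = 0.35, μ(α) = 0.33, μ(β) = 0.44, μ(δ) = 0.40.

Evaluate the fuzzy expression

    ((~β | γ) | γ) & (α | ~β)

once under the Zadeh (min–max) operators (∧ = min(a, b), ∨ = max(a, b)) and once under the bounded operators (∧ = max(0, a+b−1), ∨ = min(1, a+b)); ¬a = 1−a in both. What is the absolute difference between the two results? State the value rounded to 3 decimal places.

0.330

Under Zadeh (min–max):
  ~β = 1 − 0.44 = 0.56
  ~β | γ = max(a, b) on (0.56, 0.35) = 0.56
  (~β | γ) | γ = max(a, b) on (0.56, 0.35) = 0.56
  ~β = 1 − 0.44 = 0.56
  α | ~β = max(a, b) on (0.33, 0.56) = 0.56
  ((~β | γ) | γ) & (α | ~β) = min(a, b) on (0.56, 0.56) = 0.56
  → value = 0.5600
Under bounded:
  ~β = 1 − 0.44 = 0.56
  ~β | γ = min(1, a+b) on (0.56, 0.35) = 0.91
  (~β | γ) | γ = min(1, a+b) on (0.91, 0.35) = 1.00
  ~β = 1 − 0.44 = 0.56
  α | ~β = min(1, a+b) on (0.33, 0.56) = 0.89
  ((~β | γ) | γ) & (α | ~β) = max(0, a+b−1) on (1.00, 0.89) = 0.89
  → value = 0.8900
|0.5600 − 0.8900| = 0.330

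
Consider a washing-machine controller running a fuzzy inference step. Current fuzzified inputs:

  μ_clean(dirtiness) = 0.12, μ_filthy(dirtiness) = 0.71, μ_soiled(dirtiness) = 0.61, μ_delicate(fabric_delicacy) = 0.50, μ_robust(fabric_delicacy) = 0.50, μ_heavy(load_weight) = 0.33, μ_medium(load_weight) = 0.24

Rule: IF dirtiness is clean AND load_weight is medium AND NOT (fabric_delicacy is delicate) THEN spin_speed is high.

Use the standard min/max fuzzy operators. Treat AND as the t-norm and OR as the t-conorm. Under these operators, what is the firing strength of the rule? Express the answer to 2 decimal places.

firing strength: clean=0.12, medium=0.24, ¬delicate=1−0.50=0.50; AND[min(a, b)] → w = 0.12

0.12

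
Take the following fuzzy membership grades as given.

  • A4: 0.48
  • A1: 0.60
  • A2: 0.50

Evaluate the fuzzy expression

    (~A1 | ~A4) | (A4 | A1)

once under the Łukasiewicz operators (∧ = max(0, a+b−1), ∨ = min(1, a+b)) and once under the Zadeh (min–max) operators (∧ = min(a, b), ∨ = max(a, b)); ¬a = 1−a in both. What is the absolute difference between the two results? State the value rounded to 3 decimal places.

0.400

Under Łukasiewicz:
  ~A1 = 1 − 0.60 = 0.40
  ~A4 = 1 − 0.48 = 0.52
  ~A1 | ~A4 = min(1, a+b) on (0.40, 0.52) = 0.92
  A4 | A1 = min(1, a+b) on (0.48, 0.60) = 1.00
  (~A1 | ~A4) | (A4 | A1) = min(1, a+b) on (0.92, 1.00) = 1.00
  → value = 1.0000
Under Zadeh (min–max):
  ~A1 = 1 − 0.60 = 0.40
  ~A4 = 1 − 0.48 = 0.52
  ~A1 | ~A4 = max(a, b) on (0.40, 0.52) = 0.52
  A4 | A1 = max(a, b) on (0.48, 0.60) = 0.60
  (~A1 | ~A4) | (A4 | A1) = max(a, b) on (0.52, 0.60) = 0.60
  → value = 0.6000
|1.0000 − 0.6000| = 0.400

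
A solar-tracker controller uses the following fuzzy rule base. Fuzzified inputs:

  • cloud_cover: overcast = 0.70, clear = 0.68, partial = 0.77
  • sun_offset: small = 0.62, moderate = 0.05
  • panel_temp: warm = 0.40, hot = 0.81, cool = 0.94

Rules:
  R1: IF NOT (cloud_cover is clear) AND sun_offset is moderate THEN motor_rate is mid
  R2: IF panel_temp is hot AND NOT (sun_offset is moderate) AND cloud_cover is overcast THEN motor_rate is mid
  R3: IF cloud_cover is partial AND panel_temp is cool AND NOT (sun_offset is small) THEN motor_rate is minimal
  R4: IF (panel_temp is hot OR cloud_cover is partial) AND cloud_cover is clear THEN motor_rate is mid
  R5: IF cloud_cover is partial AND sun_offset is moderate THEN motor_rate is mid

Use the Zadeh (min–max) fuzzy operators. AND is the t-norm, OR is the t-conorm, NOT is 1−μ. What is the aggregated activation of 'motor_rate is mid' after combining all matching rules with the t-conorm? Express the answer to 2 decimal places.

0.70

R1: ¬clear=1−0.68=0.32, moderate=0.05; AND[min(a, b)] → w = 0.05
R2: hot=0.81, ¬moderate=1−0.05=0.95, overcast=0.70; AND[min(a, b)] → w = 0.70
R3: partial=0.77, cool=0.94, ¬small=1−0.62=0.38; AND[min(a, b)] → w = 0.38
R4: (hot=0.81 OR partial=0.77) = 0.81; AND[min(a, b)] with clear=0.68 → w = 0.68
R5: partial=0.77, moderate=0.05; AND[min(a, b)] → w = 0.05
Rules with consequent 'mid': {R1, R2, R4, R5} → strengths 0.05, 0.70, 0.68, 0.05
Aggregate via t-conorm [max(a, b)]: 0.70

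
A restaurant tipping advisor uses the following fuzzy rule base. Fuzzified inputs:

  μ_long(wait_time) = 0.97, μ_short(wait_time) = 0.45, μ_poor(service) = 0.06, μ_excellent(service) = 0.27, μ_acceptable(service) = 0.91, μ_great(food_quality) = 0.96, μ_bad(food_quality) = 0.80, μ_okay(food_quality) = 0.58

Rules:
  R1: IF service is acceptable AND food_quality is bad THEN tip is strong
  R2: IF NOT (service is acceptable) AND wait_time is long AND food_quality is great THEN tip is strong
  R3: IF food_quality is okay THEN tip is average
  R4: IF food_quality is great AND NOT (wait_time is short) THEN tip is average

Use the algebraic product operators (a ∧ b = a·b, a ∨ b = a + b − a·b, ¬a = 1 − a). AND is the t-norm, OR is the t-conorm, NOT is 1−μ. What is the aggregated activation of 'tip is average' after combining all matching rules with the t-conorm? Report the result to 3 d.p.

R1: acceptable=0.91, bad=0.80; AND[a·b] → w = 0.7280
R2: ¬acceptable=1−0.91=0.09, long=0.97, great=0.96; AND[a·b] → w = 0.0838
R3: okay=0.58 → w = 0.5800
R4: great=0.96, ¬short=1−0.45=0.55; AND[a·b] → w = 0.5280
Rules with consequent 'average': {R3, R4} → strengths 0.5800, 0.5280
Aggregate via t-conorm [a + b − a·b]: 0.8018

0.802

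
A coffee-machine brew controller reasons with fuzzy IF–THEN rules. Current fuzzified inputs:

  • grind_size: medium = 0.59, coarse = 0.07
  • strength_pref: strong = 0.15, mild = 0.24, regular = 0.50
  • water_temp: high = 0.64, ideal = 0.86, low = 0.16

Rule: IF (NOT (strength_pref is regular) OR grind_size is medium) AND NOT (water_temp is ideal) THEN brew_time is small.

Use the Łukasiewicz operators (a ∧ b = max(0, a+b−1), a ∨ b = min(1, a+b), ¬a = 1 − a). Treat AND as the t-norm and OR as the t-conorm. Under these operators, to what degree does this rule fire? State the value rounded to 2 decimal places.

firing strength: (¬regular=1−0.50=0.50 OR medium=0.59) = 1.00; AND[max(0, a+b−1)] with ¬ideal=1−0.86=0.14 → w = 0.14

0.14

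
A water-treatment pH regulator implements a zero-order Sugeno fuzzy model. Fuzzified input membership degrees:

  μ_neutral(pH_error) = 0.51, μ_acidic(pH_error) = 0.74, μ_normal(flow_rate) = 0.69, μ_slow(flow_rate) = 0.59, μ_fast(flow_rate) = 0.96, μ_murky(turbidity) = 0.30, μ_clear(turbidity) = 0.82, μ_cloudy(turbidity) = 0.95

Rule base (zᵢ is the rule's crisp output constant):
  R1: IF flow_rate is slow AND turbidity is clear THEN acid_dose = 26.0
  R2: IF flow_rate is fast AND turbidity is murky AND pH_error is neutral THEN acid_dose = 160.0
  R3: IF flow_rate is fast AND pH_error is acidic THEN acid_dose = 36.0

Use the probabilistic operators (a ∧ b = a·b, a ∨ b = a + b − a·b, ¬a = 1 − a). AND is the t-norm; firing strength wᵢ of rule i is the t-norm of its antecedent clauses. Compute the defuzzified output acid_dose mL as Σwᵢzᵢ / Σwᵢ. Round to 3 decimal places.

45.973

R1 (z=26.0): slow=0.59, clear=0.82; AND[a·b] → w = 0.4838
R2 (z=160.0): fast=0.96, murky=0.30, neutral=0.51; AND[a·b] → w = 0.1469
R3 (z=36.0): fast=0.96, acidic=0.74; AND[a·b] → w = 0.7104
Weighted average = (0.4838·26.0 + 0.1469·160.0 + 0.7104·36.0) / (0.4838 + 0.1469 + 0.7104)
  = 61.6540 / 1.3411 = 45.973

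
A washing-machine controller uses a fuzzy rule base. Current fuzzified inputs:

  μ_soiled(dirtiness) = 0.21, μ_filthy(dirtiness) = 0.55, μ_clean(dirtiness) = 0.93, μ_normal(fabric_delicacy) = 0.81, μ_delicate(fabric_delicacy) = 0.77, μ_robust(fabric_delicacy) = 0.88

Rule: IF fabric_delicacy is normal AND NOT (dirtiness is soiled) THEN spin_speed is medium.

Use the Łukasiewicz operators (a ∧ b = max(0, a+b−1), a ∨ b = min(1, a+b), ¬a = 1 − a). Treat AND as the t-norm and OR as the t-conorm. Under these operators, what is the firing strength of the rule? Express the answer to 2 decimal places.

0.60

firing strength: normal=0.81, ¬soiled=1−0.21=0.79; AND[max(0, a+b−1)] → w = 0.60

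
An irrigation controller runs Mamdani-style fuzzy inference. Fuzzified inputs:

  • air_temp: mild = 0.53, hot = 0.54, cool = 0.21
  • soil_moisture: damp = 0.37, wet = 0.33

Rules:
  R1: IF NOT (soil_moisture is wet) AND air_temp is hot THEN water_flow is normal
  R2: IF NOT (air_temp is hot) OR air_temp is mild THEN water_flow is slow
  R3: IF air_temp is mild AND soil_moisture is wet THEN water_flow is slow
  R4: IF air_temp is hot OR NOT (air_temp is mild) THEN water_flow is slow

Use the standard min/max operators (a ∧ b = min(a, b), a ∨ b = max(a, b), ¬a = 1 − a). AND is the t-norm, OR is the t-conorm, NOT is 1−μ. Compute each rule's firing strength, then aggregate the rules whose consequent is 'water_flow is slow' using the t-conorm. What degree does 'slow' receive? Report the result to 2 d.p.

0.54

R1: ¬wet=1−0.33=0.67, hot=0.54; AND[min(a, b)] → w = 0.54
R2: ¬hot=1−0.54=0.46, mild=0.53; OR[max(a, b)] → w = 0.53
R3: mild=0.53, wet=0.33; AND[min(a, b)] → w = 0.33
R4: hot=0.54, ¬mild=1−0.53=0.47; OR[max(a, b)] → w = 0.54
Rules with consequent 'slow': {R2, R3, R4} → strengths 0.53, 0.33, 0.54
Aggregate via t-conorm [max(a, b)]: 0.54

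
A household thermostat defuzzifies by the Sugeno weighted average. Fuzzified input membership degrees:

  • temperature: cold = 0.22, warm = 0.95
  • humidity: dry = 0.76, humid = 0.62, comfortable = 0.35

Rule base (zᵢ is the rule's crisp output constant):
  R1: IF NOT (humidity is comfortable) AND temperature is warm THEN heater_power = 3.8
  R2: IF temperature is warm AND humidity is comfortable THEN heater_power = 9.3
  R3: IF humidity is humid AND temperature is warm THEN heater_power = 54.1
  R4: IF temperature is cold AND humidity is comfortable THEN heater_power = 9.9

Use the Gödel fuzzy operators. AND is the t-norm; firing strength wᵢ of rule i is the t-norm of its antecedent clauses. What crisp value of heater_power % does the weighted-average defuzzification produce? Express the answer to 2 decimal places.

R1 (z=3.8): ¬comfortable=1−0.35=0.65, warm=0.95; AND[min(a, b)] → w = 0.65
R2 (z=9.3): warm=0.95, comfortable=0.35; AND[min(a, b)] → w = 0.35
R3 (z=54.1): humid=0.62, warm=0.95; AND[min(a, b)] → w = 0.62
R4 (z=9.9): cold=0.22, comfortable=0.35; AND[min(a, b)] → w = 0.22
Weighted average = (0.65·3.8 + 0.35·9.3 + 0.62·54.1 + 0.22·9.9) / (0.65 + 0.35 + 0.62 + 0.22)
  = 41.4450 / 1.8400 = 22.52

22.52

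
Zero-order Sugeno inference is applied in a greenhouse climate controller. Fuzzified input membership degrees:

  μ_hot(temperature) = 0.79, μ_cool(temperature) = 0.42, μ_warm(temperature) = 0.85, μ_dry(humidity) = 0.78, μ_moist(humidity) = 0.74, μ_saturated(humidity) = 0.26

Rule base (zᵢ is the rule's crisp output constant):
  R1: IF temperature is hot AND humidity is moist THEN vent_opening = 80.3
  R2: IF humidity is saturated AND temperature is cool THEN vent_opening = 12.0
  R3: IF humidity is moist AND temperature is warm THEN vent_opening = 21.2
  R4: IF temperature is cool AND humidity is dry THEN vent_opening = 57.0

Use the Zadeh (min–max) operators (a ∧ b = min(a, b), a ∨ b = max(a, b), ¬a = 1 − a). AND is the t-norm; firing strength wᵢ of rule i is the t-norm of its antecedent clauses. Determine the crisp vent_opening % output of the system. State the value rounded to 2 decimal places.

47.30

R1 (z=80.3): hot=0.79, moist=0.74; AND[min(a, b)] → w = 0.74
R2 (z=12.0): saturated=0.26, cool=0.42; AND[min(a, b)] → w = 0.26
R3 (z=21.2): moist=0.74, warm=0.85; AND[min(a, b)] → w = 0.74
R4 (z=57.0): cool=0.42, dry=0.78; AND[min(a, b)] → w = 0.42
Weighted average = (0.74·80.3 + 0.26·12.0 + 0.74·21.2 + 0.42·57.0) / (0.74 + 0.26 + 0.74 + 0.42)
  = 102.1700 / 2.1600 = 47.30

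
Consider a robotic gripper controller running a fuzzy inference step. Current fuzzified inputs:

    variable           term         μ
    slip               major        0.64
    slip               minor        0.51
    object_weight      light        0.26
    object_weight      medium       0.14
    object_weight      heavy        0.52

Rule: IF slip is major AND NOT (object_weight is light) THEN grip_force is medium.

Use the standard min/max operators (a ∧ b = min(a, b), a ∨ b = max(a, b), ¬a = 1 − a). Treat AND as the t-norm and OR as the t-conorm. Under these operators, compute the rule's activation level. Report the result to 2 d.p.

0.64

firing strength: major=0.64, ¬light=1−0.26=0.74; AND[min(a, b)] → w = 0.64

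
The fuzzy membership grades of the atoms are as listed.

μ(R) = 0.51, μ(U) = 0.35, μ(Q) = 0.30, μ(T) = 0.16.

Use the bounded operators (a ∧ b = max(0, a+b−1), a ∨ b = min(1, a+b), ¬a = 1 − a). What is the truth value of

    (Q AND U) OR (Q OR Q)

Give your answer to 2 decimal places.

Q AND U = max(0, a+b−1) on (0.30, 0.35) = 0.00
Q OR Q = min(1, a+b) on (0.30, 0.30) = 0.60
(Q AND U) OR (Q OR Q) = min(1, a+b) on (0.00, 0.60) = 0.60

0.60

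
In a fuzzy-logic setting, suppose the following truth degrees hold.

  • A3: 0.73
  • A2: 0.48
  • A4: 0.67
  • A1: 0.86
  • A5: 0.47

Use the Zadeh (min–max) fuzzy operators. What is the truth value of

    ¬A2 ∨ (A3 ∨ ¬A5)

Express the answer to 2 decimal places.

¬A2 = 1 − 0.48 = 0.52
¬A5 = 1 − 0.47 = 0.53
A3 ∨ ¬A5 = max(a, b) on (0.73, 0.53) = 0.73
¬A2 ∨ (A3 ∨ ¬A5) = max(a, b) on (0.52, 0.73) = 0.73

0.73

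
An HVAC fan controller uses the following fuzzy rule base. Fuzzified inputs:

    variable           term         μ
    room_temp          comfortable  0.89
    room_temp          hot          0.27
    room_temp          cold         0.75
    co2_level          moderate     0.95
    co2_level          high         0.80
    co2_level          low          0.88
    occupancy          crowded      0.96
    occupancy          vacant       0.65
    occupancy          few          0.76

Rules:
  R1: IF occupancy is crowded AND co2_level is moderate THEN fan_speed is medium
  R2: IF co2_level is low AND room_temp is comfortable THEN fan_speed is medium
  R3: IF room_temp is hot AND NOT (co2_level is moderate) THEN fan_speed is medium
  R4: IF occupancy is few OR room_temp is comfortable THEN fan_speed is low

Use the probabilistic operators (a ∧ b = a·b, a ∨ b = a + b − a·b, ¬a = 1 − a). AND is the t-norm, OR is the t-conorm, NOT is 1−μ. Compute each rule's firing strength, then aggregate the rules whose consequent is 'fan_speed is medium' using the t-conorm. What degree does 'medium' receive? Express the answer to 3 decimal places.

R1: crowded=0.96, moderate=0.95; AND[a·b] → w = 0.9120
R2: low=0.88, comfortable=0.89; AND[a·b] → w = 0.7832
R3: hot=0.27, ¬moderate=1−0.95=0.05; AND[a·b] → w = 0.0135
R4: few=0.76, comfortable=0.89; OR[a + b − a·b] → w = 0.9736
Rules with consequent 'medium': {R1, R2, R3} → strengths 0.9120, 0.7832, 0.0135
Aggregate via t-conorm [a + b − a·b]: 0.9812

0.981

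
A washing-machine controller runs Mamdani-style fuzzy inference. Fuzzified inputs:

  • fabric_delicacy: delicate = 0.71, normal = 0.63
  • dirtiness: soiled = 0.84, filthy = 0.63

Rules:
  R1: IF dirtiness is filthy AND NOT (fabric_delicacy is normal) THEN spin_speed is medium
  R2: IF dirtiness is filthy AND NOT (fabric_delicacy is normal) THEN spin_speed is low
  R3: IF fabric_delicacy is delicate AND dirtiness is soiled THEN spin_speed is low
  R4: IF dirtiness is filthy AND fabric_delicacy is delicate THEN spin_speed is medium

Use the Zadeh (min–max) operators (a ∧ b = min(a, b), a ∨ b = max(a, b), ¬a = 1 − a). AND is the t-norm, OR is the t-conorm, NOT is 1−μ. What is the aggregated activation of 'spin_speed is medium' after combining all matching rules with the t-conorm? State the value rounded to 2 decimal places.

R1: filthy=0.63, ¬normal=1−0.63=0.37; AND[min(a, b)] → w = 0.37
R2: filthy=0.63, ¬normal=1−0.63=0.37; AND[min(a, b)] → w = 0.37
R3: delicate=0.71, soiled=0.84; AND[min(a, b)] → w = 0.71
R4: filthy=0.63, delicate=0.71; AND[min(a, b)] → w = 0.63
Rules with consequent 'medium': {R1, R4} → strengths 0.37, 0.63
Aggregate via t-conorm [max(a, b)]: 0.63

0.63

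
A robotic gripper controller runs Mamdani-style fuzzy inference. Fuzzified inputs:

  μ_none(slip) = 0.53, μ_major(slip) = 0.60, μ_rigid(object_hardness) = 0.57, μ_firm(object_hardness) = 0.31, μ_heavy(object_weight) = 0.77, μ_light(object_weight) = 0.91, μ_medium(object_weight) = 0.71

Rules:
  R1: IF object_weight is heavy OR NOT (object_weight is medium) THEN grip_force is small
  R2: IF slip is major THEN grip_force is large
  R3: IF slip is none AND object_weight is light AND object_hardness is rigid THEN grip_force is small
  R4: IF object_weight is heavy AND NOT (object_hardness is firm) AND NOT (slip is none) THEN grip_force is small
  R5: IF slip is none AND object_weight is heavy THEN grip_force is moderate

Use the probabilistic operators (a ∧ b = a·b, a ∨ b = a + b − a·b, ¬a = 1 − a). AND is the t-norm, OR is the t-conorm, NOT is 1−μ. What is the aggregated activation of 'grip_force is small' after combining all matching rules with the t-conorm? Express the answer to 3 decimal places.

0.911

R1: heavy=0.77, ¬medium=1−0.71=0.29; OR[a + b − a·b] → w = 0.8367
R2: major=0.60 → w = 0.6000
R3: none=0.53, light=0.91, rigid=0.57; AND[a·b] → w = 0.2749
R4: heavy=0.77, ¬firm=1−0.31=0.69, ¬none=1−0.53=0.47; AND[a·b] → w = 0.2497
R5: none=0.53, heavy=0.77; AND[a·b] → w = 0.4081
Rules with consequent 'small': {R1, R3, R4} → strengths 0.8367, 0.2749, 0.2497
Aggregate via t-conorm [a + b − a·b]: 0.9112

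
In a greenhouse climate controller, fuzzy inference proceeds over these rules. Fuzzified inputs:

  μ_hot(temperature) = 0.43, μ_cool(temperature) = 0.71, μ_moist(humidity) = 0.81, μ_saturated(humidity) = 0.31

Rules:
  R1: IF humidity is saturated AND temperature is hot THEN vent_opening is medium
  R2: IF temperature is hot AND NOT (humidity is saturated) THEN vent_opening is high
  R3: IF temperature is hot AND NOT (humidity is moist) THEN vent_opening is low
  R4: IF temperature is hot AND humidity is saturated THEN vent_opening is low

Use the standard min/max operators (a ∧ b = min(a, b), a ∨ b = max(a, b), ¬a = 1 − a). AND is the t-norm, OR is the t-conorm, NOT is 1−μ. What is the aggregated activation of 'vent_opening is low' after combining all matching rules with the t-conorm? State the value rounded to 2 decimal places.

0.31

R1: saturated=0.31, hot=0.43; AND[min(a, b)] → w = 0.31
R2: hot=0.43, ¬saturated=1−0.31=0.69; AND[min(a, b)] → w = 0.43
R3: hot=0.43, ¬moist=1−0.81=0.19; AND[min(a, b)] → w = 0.19
R4: hot=0.43, saturated=0.31; AND[min(a, b)] → w = 0.31
Rules with consequent 'low': {R3, R4} → strengths 0.19, 0.31
Aggregate via t-conorm [max(a, b)]: 0.31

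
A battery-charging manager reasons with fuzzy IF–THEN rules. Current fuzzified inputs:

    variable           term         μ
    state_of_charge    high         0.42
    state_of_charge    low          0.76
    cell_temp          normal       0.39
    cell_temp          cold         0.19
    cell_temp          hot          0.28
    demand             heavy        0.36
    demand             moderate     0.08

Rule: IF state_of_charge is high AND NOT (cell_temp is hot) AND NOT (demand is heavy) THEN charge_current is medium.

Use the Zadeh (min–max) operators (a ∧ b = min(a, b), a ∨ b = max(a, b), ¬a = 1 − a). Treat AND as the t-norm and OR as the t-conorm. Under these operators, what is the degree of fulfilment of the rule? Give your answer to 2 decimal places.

firing strength: high=0.42, ¬hot=1−0.28=0.72, ¬heavy=1−0.36=0.64; AND[min(a, b)] → w = 0.42

0.42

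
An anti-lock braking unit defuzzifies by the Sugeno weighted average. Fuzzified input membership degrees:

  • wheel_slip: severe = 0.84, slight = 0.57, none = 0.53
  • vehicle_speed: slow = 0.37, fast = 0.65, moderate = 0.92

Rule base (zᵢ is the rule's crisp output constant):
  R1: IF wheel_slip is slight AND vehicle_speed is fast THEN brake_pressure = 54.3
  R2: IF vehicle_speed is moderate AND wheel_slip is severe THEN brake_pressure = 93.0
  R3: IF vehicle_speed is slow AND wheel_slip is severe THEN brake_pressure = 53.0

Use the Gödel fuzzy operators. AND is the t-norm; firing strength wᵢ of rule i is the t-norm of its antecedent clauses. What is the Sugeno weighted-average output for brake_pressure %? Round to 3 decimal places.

72.293

R1 (z=54.3): slight=0.57, fast=0.65; AND[min(a, b)] → w = 0.57
R2 (z=93.0): moderate=0.92, severe=0.84; AND[min(a, b)] → w = 0.84
R3 (z=53.0): slow=0.37, severe=0.84; AND[min(a, b)] → w = 0.37
Weighted average = (0.57·54.3 + 0.84·93.0 + 0.37·53.0) / (0.57 + 0.84 + 0.37)
  = 128.6810 / 1.7800 = 72.293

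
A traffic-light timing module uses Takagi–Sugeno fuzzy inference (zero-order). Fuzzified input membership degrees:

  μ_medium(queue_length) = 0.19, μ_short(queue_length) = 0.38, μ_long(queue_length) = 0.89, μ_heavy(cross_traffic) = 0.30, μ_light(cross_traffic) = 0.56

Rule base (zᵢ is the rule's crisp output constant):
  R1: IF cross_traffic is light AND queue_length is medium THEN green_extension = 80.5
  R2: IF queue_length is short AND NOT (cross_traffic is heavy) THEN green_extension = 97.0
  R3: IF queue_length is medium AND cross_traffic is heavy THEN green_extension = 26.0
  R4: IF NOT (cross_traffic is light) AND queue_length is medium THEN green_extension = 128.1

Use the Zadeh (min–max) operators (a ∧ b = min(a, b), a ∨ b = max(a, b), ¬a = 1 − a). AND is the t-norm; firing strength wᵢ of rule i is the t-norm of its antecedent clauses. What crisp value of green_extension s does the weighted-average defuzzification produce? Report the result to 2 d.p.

85.72

R1 (z=80.5): light=0.56, medium=0.19; AND[min(a, b)] → w = 0.19
R2 (z=97.0): short=0.38, ¬heavy=1−0.30=0.70; AND[min(a, b)] → w = 0.38
R3 (z=26.0): medium=0.19, heavy=0.30; AND[min(a, b)] → w = 0.19
R4 (z=128.1): ¬light=1−0.56=0.44, medium=0.19; AND[min(a, b)] → w = 0.19
Weighted average = (0.19·80.5 + 0.38·97.0 + 0.19·26.0 + 0.19·128.1) / (0.19 + 0.38 + 0.19 + 0.19)
  = 81.4340 / 0.9500 = 85.72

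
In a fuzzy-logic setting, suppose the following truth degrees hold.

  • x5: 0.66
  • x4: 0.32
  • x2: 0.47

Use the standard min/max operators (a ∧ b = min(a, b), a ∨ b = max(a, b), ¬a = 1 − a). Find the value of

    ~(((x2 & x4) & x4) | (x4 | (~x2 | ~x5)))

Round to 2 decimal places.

x2 & x4 = min(a, b) on (0.47, 0.32) = 0.32
(x2 & x4) & x4 = min(a, b) on (0.32, 0.32) = 0.32
~x2 = 1 − 0.47 = 0.53
~x5 = 1 − 0.66 = 0.34
~x2 | ~x5 = max(a, b) on (0.53, 0.34) = 0.53
x4 | (~x2 | ~x5) = max(a, b) on (0.32, 0.53) = 0.53
((x2 & x4) & x4) | (x4 | (~x2 | ~x5)) = max(a, b) on (0.32, 0.53) = 0.53
~(((x2 & x4) & x4) | (x4 | (~x2 | ~x5))) = 1 − 0.53 = 0.47

0.47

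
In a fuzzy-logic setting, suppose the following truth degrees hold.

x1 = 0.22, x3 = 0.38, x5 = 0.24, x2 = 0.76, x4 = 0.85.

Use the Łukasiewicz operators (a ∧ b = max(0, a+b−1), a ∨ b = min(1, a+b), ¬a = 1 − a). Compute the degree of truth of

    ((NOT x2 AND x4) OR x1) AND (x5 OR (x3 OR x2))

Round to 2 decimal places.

NOT x2 = 1 − 0.76 = 0.24
NOT x2 AND x4 = max(0, a+b−1) on (0.24, 0.85) = 0.09
(NOT x2 AND x4) OR x1 = min(1, a+b) on (0.09, 0.22) = 0.31
x3 OR x2 = min(1, a+b) on (0.38, 0.76) = 1.00
x5 OR (x3 OR x2) = min(1, a+b) on (0.24, 1.00) = 1.00
((NOT x2 AND x4) OR x1) AND (x5 OR (x3 OR x2)) = max(0, a+b−1) on (0.31, 1.00) = 0.31

0.31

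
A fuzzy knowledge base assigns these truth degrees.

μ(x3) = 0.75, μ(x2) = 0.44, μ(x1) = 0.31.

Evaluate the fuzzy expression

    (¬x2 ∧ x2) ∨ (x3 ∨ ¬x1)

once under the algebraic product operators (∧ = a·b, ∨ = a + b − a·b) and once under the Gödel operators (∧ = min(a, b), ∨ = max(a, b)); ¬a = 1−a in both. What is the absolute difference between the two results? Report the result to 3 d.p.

0.192

Under algebraic product:
  ¬x2 = 1 − 0.4400 = 0.5600
  ¬x2 ∧ x2 = a·b on (0.5600, 0.4400) = 0.2464
  ¬x1 = 1 − 0.3100 = 0.6900
  x3 ∨ ¬x1 = a + b − a·b on (0.7500, 0.6900) = 0.9225
  (¬x2 ∧ x2) ∨ (x3 ∨ ¬x1) = a + b − a·b on (0.2464, 0.9225) = 0.9416
  → value = 0.9416
Under Gödel:
  ¬x2 = 1 − 0.44 = 0.56
  ¬x2 ∧ x2 = min(a, b) on (0.56, 0.44) = 0.44
  ¬x1 = 1 − 0.31 = 0.69
  x3 ∨ ¬x1 = max(a, b) on (0.75, 0.69) = 0.75
  (¬x2 ∧ x2) ∨ (x3 ∨ ¬x1) = max(a, b) on (0.44, 0.75) = 0.75
  → value = 0.7500
|0.9416 − 0.7500| = 0.192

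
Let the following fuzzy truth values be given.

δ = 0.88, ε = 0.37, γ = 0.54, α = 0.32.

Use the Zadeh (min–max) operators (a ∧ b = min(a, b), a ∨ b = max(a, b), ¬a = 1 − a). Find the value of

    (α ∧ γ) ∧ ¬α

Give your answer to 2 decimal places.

0.32

α ∧ γ = min(a, b) on (0.32, 0.54) = 0.32
¬α = 1 − 0.32 = 0.68
(α ∧ γ) ∧ ¬α = min(a, b) on (0.32, 0.68) = 0.32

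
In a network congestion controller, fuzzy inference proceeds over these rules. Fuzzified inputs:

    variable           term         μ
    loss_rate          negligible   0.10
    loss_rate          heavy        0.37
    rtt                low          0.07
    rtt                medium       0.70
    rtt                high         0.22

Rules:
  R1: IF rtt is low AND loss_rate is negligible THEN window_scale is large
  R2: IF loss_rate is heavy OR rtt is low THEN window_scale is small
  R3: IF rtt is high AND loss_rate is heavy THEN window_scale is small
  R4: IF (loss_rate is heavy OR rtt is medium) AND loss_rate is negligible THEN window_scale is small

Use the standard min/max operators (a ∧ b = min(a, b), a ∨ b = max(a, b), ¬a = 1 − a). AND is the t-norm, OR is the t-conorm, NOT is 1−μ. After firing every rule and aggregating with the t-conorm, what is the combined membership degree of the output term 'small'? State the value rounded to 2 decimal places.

R1: low=0.07, negligible=0.10; AND[min(a, b)] → w = 0.07
R2: heavy=0.37, low=0.07; OR[max(a, b)] → w = 0.37
R3: high=0.22, heavy=0.37; AND[min(a, b)] → w = 0.22
R4: (heavy=0.37 OR medium=0.70) = 0.70; AND[min(a, b)] with negligible=0.10 → w = 0.10
Rules with consequent 'small': {R2, R3, R4} → strengths 0.37, 0.22, 0.10
Aggregate via t-conorm [max(a, b)]: 0.37

0.37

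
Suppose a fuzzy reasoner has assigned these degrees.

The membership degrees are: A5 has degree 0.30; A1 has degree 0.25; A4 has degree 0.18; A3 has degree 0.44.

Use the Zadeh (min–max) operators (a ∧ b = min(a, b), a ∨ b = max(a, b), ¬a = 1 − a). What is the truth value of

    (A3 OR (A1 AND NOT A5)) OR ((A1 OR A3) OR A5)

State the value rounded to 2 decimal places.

0.44

NOT A5 = 1 − 0.30 = 0.70
A1 AND NOT A5 = min(a, b) on (0.25, 0.70) = 0.25
A3 OR (A1 AND NOT A5) = max(a, b) on (0.44, 0.25) = 0.44
A1 OR A3 = max(a, b) on (0.25, 0.44) = 0.44
(A1 OR A3) OR A5 = max(a, b) on (0.44, 0.30) = 0.44
(A3 OR (A1 AND NOT A5)) OR ((A1 OR A3) OR A5) = max(a, b) on (0.44, 0.44) = 0.44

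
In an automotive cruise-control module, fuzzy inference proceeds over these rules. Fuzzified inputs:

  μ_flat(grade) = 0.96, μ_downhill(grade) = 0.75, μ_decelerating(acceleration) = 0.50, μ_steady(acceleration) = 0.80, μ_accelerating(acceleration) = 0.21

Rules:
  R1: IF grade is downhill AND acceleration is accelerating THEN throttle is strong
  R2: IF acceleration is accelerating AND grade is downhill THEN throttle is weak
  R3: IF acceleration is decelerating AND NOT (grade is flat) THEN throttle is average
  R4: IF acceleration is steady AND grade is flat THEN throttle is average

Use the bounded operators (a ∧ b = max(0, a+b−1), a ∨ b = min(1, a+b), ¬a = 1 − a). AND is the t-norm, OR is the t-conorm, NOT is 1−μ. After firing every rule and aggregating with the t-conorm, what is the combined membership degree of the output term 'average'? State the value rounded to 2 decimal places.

0.76

R1: downhill=0.75, accelerating=0.21; AND[max(0, a+b−1)] → w = 0.00
R2: accelerating=0.21, downhill=0.75; AND[max(0, a+b−1)] → w = 0.00
R3: decelerating=0.50, ¬flat=1−0.96=0.04; AND[max(0, a+b−1)] → w = 0.00
R4: steady=0.80, flat=0.96; AND[max(0, a+b−1)] → w = 0.76
Rules with consequent 'average': {R3, R4} → strengths 0.00, 0.76
Aggregate via t-conorm [min(1, a+b)]: 0.76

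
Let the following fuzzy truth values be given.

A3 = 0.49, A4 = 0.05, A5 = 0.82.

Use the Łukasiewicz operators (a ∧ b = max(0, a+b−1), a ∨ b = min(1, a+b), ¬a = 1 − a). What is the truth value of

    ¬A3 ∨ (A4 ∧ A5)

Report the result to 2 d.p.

0.51

¬A3 = 1 − 0.49 = 0.51
A4 ∧ A5 = max(0, a+b−1) on (0.05, 0.82) = 0.00
¬A3 ∨ (A4 ∧ A5) = min(1, a+b) on (0.51, 0.00) = 0.51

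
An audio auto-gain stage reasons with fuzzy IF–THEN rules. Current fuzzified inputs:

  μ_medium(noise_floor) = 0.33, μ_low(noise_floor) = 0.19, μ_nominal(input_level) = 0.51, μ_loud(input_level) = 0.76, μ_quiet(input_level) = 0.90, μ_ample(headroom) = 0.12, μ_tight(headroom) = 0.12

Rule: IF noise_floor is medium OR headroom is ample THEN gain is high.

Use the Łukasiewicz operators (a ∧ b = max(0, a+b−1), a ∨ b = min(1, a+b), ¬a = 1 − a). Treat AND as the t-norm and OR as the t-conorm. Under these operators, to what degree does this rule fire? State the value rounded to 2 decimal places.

firing strength: medium=0.33, ample=0.12; OR[min(1, a+b)] → w = 0.45

0.45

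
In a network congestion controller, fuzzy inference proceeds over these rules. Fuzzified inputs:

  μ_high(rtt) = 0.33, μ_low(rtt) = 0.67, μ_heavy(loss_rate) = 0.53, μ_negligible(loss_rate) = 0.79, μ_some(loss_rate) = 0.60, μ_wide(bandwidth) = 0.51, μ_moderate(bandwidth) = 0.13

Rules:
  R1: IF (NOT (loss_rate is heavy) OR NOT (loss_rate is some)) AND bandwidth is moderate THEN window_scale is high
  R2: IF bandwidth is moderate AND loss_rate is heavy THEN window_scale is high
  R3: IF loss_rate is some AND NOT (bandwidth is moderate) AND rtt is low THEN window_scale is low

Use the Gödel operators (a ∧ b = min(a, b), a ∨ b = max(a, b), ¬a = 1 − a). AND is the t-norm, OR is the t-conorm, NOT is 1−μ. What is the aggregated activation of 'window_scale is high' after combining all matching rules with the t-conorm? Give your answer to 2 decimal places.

R1: (¬heavy=1−0.53=0.47 OR ¬some=1−0.60=0.40) = 0.47; AND[min(a, b)] with moderate=0.13 → w = 0.13
R2: moderate=0.13, heavy=0.53; AND[min(a, b)] → w = 0.13
R3: some=0.60, ¬moderate=1−0.13=0.87, low=0.67; AND[min(a, b)] → w = 0.60
Rules with consequent 'high': {R1, R2} → strengths 0.13, 0.13
Aggregate via t-conorm [max(a, b)]: 0.13

0.13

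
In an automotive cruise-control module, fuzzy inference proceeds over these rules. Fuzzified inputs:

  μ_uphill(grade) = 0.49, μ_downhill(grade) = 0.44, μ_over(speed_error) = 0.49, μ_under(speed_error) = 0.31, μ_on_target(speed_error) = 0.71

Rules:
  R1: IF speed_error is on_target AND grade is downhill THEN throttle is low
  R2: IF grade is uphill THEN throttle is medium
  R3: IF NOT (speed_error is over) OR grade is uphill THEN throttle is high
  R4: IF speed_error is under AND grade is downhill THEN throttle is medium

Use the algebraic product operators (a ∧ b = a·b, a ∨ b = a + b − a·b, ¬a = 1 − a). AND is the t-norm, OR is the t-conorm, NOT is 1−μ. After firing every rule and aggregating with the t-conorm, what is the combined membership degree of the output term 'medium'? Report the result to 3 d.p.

R1: on_target=0.71, downhill=0.44; AND[a·b] → w = 0.3124
R2: uphill=0.49 → w = 0.4900
R3: ¬over=1−0.49=0.51, uphill=0.49; OR[a + b − a·b] → w = 0.7501
R4: under=0.31, downhill=0.44; AND[a·b] → w = 0.1364
Rules with consequent 'medium': {R2, R4} → strengths 0.4900, 0.1364
Aggregate via t-conorm [a + b − a·b]: 0.5596

0.560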